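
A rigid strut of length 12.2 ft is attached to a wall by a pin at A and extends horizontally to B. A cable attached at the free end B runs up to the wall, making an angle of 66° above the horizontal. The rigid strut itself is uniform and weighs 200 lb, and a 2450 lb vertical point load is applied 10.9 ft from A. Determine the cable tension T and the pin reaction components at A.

T = 2506 lb, A_x = 1019 lb, A_y = 361.1 lb

ΣM about A: T·sin66°·12.2 − 200·6.1 − 2450·10.9 = 0 → T = 27925/(12.2·0.913545) = 2505.55 ≈ 2506 lb.
ΣF_x = 0: A_x − T·cos66° = 0 → A_x = 2505.55 × 0.406737 = 1019 lb.
ΣF_y = 0: A_y + T·sin66° − 200 − 2450 = 0 → A_y = 2650 − 2505.55 × 0.913545 = 361.1 lb.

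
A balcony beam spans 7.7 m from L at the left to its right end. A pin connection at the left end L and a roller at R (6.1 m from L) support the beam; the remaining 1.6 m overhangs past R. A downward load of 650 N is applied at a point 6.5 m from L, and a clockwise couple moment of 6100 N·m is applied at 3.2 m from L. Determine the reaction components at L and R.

Taking moments about L: R_y·6.1 − 650·6.5 − 6100 = 0 → R_y = 10325/6.1 = 1692.62 ≈ 1693 N.
ΣF_y = 0: L_y + 1692.62 − 650 = 0 → L_y = -1043 N.
ΣF_x = 0: no horizontal applied forces, so L_x = 0.

L_x = 0, L_y = -1043 N, R_y = 1693 N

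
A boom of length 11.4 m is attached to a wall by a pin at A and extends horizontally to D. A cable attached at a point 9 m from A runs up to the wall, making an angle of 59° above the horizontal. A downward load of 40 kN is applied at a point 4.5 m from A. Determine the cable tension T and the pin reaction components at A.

ΣM about A: T·sin59°·9 − 40·4.5 = 0 → T = 180/(9·0.857167) = 23.3327 ≈ 23.33 kN.
ΣF_x = 0: A_x − T·cos59° = 0 → A_x = 23.3327 × 0.515038 = 12.02 kN.
ΣF_y = 0: A_y + T·sin59° − 40 = 0 → A_y = 40 − 23.3327 × 0.857167 = 20.00 kN.

T = 23.33 kN, A_x = 12.02 kN, A_y = 20.00 kN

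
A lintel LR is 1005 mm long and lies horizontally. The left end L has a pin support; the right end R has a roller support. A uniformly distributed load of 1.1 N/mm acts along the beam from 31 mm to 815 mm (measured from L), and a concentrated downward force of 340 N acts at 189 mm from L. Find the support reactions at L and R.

Resultant of the distributed load: 1.1 × 784 = 862.4 N at 423 mm from L.
Moments about L: R_y·1005 − (1.1·784)·423 − 340·189 = 0 → R_y = 429055.2/1005 = 426.921 ≈ 426.9 N.
ΣF_y = 0: L_y + 426.921 − 1.1·784 − 340 = 0 → L_y = 775.5 N.
ΣF_x = 0: no horizontal applied forces, so L_x = 0.

L_x = 0, L_y = 775.5 N, R_y = 426.9 N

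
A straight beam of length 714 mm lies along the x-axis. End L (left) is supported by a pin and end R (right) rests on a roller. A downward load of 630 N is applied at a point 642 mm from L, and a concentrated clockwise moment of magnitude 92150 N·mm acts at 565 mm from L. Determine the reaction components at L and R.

Taking moments about L: R_y·714 − 630·642 − 92150 = 0 → R_y = 496610/714 = 695.532 ≈ 695.5 N.
ΣF_y = 0: L_y + 695.532 − 630 = 0 → L_y = -65.53 N.
ΣF_x = 0: no horizontal applied forces, so L_x = 0.

L_x = 0, L_y = -65.53 N, R_y = 695.5 N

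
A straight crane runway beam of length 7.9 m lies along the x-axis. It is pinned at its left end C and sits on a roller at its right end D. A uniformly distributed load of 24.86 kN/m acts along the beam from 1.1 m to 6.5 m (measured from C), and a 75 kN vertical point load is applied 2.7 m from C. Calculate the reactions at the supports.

Resultant of the distributed load: 24.86 × 5.4 = 134.244 kN at 3.8 m from C.
ΣM about C: D_y·7.9 − (24.86·5.4)·3.8 − 75·2.7 = 0 → D_y = 712.6272/7.9 = 90.206 ≈ 90.21 kN.
ΣF_y = 0: C_y + 90.206 − 24.86·5.4 − 75 = 0 → C_y = 119.0 kN.
ΣF_x = 0: no horizontal applied forces, so C_x = 0.

C_x = 0, C_y = 119.0 kN, D_y = 90.21 kN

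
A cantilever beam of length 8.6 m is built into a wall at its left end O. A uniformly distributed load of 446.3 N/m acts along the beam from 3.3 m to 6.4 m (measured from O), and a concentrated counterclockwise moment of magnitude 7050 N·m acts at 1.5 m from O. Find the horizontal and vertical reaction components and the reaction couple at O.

O_x = 0, O_y = 1384 N, M_O = -339.9 N·m

Resultant of the distributed load: 446.3 × 3.1 = 1383.53 N at 4.85 m from O.
ΣF_x = 0: O_x = 0.
ΣF_y = 0: O_y − 446.3·3.1 = 0 → O_y = 1384 N.
ΣM about O: M_O − (446.3·3.1)·4.85 + 7050 = 0 → M_O = -339.9 N·m.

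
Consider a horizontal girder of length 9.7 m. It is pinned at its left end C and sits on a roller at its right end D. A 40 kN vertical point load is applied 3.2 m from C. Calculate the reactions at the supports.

ΣM about C: D_y·9.7 − 40·3.2 = 0 → D_y = 128/9.7 = 13.1959 ≈ 13.20 kN.
ΣF_y = 0: C_y + 13.1959 − 40 = 0 → C_y = 26.80 kN.
ΣF_x = 0: no horizontal applied forces, so C_x = 0.

C_x = 0, C_y = 26.80 kN, D_y = 13.20 kN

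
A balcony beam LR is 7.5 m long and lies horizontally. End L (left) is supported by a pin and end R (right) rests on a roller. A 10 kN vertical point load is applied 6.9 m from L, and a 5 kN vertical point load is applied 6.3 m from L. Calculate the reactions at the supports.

ΣM about L: R_y·7.5 − 10·6.9 − 5·6.3 = 0 → R_y = 100.5/7.5 = 13.40 kN.
ΣF_y = 0: L_y + 13.4 − 10 − 5 = 0 → L_y = 1.600 kN.
ΣF_x = 0: no horizontal applied forces, so L_x = 0.

L_x = 0, L_y = 1.600 kN, R_y = 13.40 kN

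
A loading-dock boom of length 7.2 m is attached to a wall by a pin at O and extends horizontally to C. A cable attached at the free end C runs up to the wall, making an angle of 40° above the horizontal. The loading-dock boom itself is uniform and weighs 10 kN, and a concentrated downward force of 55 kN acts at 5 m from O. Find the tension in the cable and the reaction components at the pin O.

T = 67.20 kN, O_x = 51.48 kN, O_y = 21.81 kN

ΣM about O: T·sin40°·7.2 − 10·3.6 − 55·5 = 0 → T = 311/(7.2·0.642788) = 67.1986 ≈ 67.20 kN.
ΣF_x = 0: O_x − T·cos40° = 0 → O_x = 67.1986 × 0.766044 = 51.48 kN.
ΣF_y = 0: O_y + T·sin40° − 10 − 55 = 0 → O_y = 65 − 67.1986 × 0.642788 = 21.81 kN.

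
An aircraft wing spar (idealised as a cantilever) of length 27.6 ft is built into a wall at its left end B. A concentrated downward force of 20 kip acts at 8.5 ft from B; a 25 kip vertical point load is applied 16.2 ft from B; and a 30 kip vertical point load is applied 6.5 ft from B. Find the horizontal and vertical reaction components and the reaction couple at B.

B_x = 0, B_y = 75.00 kip, M_B = 770.0 kip·ft

ΣF_x = 0: B_x = 0.
ΣF_y = 0: B_y − 20 − 25 − 30 = 0 → B_y = 75.00 kip.
ΣM about B: M_B − 20·8.5 − 25·16.2 − 30·6.5 = 0 → M_B = 770.0 kip·ft.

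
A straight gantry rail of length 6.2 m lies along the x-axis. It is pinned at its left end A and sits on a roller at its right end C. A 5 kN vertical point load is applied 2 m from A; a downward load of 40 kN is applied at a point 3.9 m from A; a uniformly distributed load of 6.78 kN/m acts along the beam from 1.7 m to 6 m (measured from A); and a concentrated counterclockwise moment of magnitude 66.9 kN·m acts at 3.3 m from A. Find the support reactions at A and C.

A_x = 0, A_y = 40.07 kN, C_y = 34.09 kN

Resultant of the distributed load: 6.78 × 4.3 = 29.154 kN at 3.85 m from A.
Taking moments about A: C_y·6.2 − 5·2 − 40·3.9 − (6.78·4.3)·3.85 + 66.9 = 0 → C_y = 211.3429/6.2 = 34.0876 ≈ 34.09 kN.
ΣF_y = 0: A_y + 34.0876 − 5 − 40 − 6.78·4.3 = 0 → A_y = 40.07 kN.
ΣF_x = 0: no horizontal applied forces, so A_x = 0.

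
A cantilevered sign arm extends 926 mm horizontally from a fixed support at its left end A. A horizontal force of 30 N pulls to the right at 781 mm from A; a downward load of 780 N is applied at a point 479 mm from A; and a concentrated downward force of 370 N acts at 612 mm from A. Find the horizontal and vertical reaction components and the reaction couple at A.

A_x = -30.00 N, A_y = 1150 N, M_A = 600100 N·mm

ΣF_x = 0: A_x + 30 = 0 → A_x = -30.00 N.
ΣF_y = 0: A_y − 780 − 370 = 0 → A_y = 1150 N.
ΣM about A: M_A − 780·479 − 370·612 = 0 → M_A = 600100 N·mm.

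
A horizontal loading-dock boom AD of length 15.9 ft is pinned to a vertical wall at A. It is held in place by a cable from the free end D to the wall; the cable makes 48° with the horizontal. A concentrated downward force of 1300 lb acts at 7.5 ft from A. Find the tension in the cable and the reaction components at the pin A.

ΣM about A: T·sin48°·15.9 − 1300·7.5 = 0 → T = 9750/(15.9·0.743145) = 825.152 ≈ 825.2 lb.
ΣF_x = 0: A_x − T·cos48° = 0 → A_x = 825.152 × 0.669131 = 552.1 lb.
ΣF_y = 0: A_y + T·sin48° − 1300 = 0 → A_y = 1300 − 825.152 × 0.743145 = 686.8 lb.

T = 825.2 lb, A_x = 552.1 lb, A_y = 686.8 lb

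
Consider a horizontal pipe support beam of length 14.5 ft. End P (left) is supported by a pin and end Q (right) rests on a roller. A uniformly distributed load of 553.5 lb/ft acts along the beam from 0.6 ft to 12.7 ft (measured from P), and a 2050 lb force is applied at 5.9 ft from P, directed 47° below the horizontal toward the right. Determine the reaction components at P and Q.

Resultant of the distributed load: 553.5 × 12.1 = 6697.35 lb at 6.65 ft from P.
Moments about P: Q_y·14.5 − (553.5·12.1)·6.65 − 2050·sin47°·5.9 = 0 → Q_y = 53383.1/14.5 = 3681.59 ≈ 3682 lb.
ΣF_y = 0: P_y + 3681.59 − 553.5·12.1 − 2050·sin47° = 0 → P_y = 4515 lb.
ΣF_x = 0: P_x + 2050·cos47° = 0 → P_x = -1398 lb.

P_x = -1398 lb, P_y = 4515 lb, Q_y = 3682 lb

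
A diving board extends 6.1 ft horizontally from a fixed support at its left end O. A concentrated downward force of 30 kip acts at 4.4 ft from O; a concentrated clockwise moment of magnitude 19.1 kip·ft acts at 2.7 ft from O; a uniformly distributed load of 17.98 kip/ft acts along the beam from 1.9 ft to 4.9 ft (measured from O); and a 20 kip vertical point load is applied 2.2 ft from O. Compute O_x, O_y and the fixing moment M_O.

Resultant of the distributed load: 17.98 × 3 = 53.94 kip at 3.4 ft from O.
ΣF_x = 0: O_x = 0.
ΣF_y = 0: O_y − 30 − 17.98·3 − 20 = 0 → O_y = 103.9 kip.
ΣM about O: M_O − 30·4.4 − 19.1 − (17.98·3)·3.4 − 20·2.2 = 0 → M_O = 378.5 kip·ft.

O_x = 0, O_y = 103.9 kip, M_O = 378.5 kip·ft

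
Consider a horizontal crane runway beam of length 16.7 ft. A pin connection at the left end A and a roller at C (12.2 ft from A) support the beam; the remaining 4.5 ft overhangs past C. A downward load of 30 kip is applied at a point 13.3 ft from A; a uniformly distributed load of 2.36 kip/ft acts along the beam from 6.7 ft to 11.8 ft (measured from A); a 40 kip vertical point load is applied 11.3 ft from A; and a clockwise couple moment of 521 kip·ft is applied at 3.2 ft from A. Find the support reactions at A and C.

Resultant of the distributed load: 2.36 × 5.1 = 12.036 kip at 9.25 ft from A.
Moments about A: C_y·12.2 − 30·13.3 − (2.36·5.1)·9.25 − 40·11.3 − 521 = 0 → C_y = 1483.333/12.2 = 121.585 ≈ 121.6 kip.
ΣF_y = 0: A_y + 121.585 − 30 − 2.36·5.1 − 40 = 0 → A_y = -39.55 kip.
ΣF_x = 0: no horizontal applied forces, so A_x = 0.

A_x = 0, A_y = -39.55 kip, C_y = 121.6 kip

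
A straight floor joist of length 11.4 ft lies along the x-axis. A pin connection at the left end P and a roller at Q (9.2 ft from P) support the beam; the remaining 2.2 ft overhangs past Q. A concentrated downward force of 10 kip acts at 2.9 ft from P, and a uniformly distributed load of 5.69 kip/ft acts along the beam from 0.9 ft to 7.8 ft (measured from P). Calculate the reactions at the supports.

P_x = 0, P_y = 27.55 kip, Q_y = 21.72 kip

Resultant of the distributed load: 5.69 × 6.9 = 39.261 kip at 4.35 ft from P.
Taking moments about P: Q_y·9.2 − 10·2.9 − (5.69·6.9)·4.35 = 0 → Q_y = 199.78535/9.2 = 21.7158 ≈ 21.72 kip.
ΣF_y = 0: P_y + 21.7158 − 10 − 5.69·6.9 = 0 → P_y = 27.55 kip.
ΣF_x = 0: no horizontal applied forces, so P_x = 0.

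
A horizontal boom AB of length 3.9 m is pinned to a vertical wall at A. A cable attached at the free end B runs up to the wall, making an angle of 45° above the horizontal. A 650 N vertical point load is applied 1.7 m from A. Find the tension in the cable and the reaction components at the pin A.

T = 400.7 N, A_x = 283.3 N, A_y = 366.7 N

ΣM about A: T·sin45°·3.9 − 650·1.7 = 0 → T = 1105/(3.9·0.707107) = 400.694 ≈ 400.7 N.
ΣF_x = 0: A_x − T·cos45° = 0 → A_x = 400.694 × 0.707107 = 283.3 N.
ΣF_y = 0: A_y + T·sin45° − 650 = 0 → A_y = 650 − 400.694 × 0.707107 = 366.7 N.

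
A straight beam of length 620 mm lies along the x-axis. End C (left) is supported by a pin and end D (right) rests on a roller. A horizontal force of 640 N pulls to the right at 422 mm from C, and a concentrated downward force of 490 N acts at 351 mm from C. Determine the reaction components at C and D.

C_x = -640.0 N, C_y = 212.6 N, D_y = 277.4 N

Moments about C: D_y·620 − 490·351 = 0 → D_y = 171990/620 = 277.403 ≈ 277.4 N.
ΣF_y = 0: C_y + 277.403 − 490 = 0 → C_y = 212.6 N.
ΣF_x = 0: C_x + 640 = 0 → C_x = -640.0 N.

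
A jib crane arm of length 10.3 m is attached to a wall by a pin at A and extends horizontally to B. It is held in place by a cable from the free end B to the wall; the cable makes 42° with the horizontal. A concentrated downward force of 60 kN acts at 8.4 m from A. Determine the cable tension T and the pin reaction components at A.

T = 73.13 kN, A_x = 54.34 kN, A_y = 11.07 kN

ΣM about A: T·sin42°·10.3 − 60·8.4 = 0 → T = 504/(10.3·0.669131) = 73.1277 ≈ 73.13 kN.
ΣF_x = 0: A_x − T·cos42° = 0 → A_x = 73.1277 × 0.743145 = 54.34 kN.
ΣF_y = 0: A_y + T·sin42° − 60 = 0 → A_y = 60 − 73.1277 × 0.669131 = 11.07 kN.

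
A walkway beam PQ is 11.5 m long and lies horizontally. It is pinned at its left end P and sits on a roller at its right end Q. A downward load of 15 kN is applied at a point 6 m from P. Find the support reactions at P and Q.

ΣM about P: Q_y·11.5 − 15·6 = 0 → Q_y = 90/11.5 = 7.82609 ≈ 7.826 kN.
ΣF_y = 0: P_y + 7.82609 − 15 = 0 → P_y = 7.174 kN.
ΣF_x = 0: no horizontal applied forces, so P_x = 0.

P_x = 0, P_y = 7.174 kN, Q_y = 7.826 kN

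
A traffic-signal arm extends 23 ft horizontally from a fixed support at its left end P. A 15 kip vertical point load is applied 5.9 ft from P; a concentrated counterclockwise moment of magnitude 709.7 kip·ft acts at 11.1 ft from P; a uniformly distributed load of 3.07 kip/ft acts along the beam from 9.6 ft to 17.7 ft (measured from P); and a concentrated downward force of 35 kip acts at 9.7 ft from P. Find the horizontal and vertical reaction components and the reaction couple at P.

Resultant of the distributed load: 3.07 × 8.1 = 24.867 kip at 13.65 ft from P.
ΣF_x = 0: P_x = 0.
ΣF_y = 0: P_y − 15 − 3.07·8.1 − 35 = 0 → P_y = 74.87 kip.
ΣM about P: M_P − 15·5.9 + 709.7 − (3.07·8.1)·13.65 − 35·9.7 = 0 → M_P = 57.73 kip·ft.

P_x = 0, P_y = 74.87 kip, M_P = 57.73 kip·ft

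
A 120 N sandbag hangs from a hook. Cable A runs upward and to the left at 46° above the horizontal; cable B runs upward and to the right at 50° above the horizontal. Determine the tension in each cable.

ΣF_x = 0: −T_A·cos46° + T_B·cos50° = 0 → T_B = 1.0807·T_A.
ΣF_y = 0: T_A·sin46° + T_B·sin50° = 120.
Substitute: T_A·(0.71934 + 1.0807·0.766044) = 120 → T_A = 77.5593 ≈ 77.56 N.
Then T_B = 1.0807 × 77.5593 = 83.82 N.

T_A = 77.56 N, T_B = 83.82 N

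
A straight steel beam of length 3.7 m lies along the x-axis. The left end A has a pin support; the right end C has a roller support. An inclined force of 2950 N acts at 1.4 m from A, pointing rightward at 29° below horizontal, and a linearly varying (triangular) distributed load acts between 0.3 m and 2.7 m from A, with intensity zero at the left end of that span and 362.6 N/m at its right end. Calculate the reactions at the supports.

Resultant of the triangular load: ½ × 362.6 × 2.4 = 435.12 N, acting at 1.9 m from A (one-third of the span from the peak).
ΣM about A: C_y·3.7 − 2950·sin29°·1.4 − (½·362.6·2.4)·1.9 = 0 → C_y = 2828.99/3.7 = 764.592 ≈ 764.6 N.
ΣF_y = 0: A_y + 764.592 − 2950·sin29° − ½·362.6·2.4 = 0 → A_y = 1101 N.
ΣF_x = 0: A_x + 2950·cos29° = 0 → A_x = -2580 N.

A_x = -2580 N, A_y = 1101 N, C_y = 764.6 N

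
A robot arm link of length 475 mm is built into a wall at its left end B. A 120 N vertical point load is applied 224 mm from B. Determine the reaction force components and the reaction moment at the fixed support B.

ΣF_x = 0: B_x = 0.
ΣF_y = 0: B_y − 120 = 0 → B_y = 120.0 N.
ΣM about B: M_B − 120·224 = 0 → M_B = 26880 N·mm.

B_x = 0, B_y = 120.0 N, M_B = 26880 N·mm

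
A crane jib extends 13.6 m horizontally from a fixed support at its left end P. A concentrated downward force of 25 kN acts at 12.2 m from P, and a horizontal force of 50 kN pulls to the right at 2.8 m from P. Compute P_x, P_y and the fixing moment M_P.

ΣF_x = 0: P_x + 50 = 0 → P_x = -50.00 kN.
ΣF_y = 0: P_y − 25 = 0 → P_y = 25.00 kN.
ΣM about P: M_P − 25·12.2 = 0 → M_P = 305.0 kN·m.

P_x = -50.00 kN, P_y = 25.00 kN, M_P = 305.0 kN·m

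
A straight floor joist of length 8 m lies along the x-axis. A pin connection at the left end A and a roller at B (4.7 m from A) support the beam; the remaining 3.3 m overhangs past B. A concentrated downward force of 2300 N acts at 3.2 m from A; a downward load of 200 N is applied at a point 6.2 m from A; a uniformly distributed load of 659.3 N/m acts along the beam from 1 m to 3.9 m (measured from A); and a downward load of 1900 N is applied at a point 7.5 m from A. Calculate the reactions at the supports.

A_x = 0, A_y = 453.6 N, B_y = 5858 N

Resultant of the distributed load: 659.3 × 2.9 = 1911.97 N at 2.45 m from A.
Moments about A: B_y·4.7 − 2300·3.2 − 200·6.2 − (659.3·2.9)·2.45 − 1900·7.5 = 0 → B_y = 27534.3265/4.7 = 5858.37 ≈ 5858 N.
ΣF_y = 0: A_y + 5858.37 − 2300 − 200 − 659.3·2.9 − 1900 = 0 → A_y = 453.6 N.
ΣF_x = 0: no horizontal applied forces, so A_x = 0.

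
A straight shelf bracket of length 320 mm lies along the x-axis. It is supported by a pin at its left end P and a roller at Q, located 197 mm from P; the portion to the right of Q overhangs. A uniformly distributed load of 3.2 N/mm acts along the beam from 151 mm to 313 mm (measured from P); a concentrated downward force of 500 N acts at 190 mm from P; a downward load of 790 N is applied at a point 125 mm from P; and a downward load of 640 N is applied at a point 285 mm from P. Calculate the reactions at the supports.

P_x = 0, P_y = -71.49 N, Q_y = 2520 N

Resultant of the distributed load: 3.2 × 162 = 518.4 N at 232 mm from P.
Taking moments about P: Q_y·197 − (3.2·162)·232 − 500·190 − 790·125 − 640·285 = 0 → Q_y = 496418.8/197 = 2519.89 ≈ 2520 N.
ΣF_y = 0: P_y + 2519.89 − 3.2·162 − 500 − 790 − 640 = 0 → P_y = -71.49 N.
ΣF_x = 0: no horizontal applied forces, so P_x = 0.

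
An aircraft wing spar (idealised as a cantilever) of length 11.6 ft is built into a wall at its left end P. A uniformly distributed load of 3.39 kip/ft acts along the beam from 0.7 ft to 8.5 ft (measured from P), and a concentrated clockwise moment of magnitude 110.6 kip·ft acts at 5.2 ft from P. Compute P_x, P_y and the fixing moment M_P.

Resultant of the distributed load: 3.39 × 7.8 = 26.442 kip at 4.6 ft from P.
ΣF_x = 0: P_x = 0.
ΣF_y = 0: P_y − 3.39·7.8 = 0 → P_y = 26.44 kip.
ΣM about P: M_P − (3.39·7.8)·4.6 − 110.6 = 0 → M_P = 232.2 kip·ft.

P_x = 0, P_y = 26.44 kip, M_P = 232.2 kip·ft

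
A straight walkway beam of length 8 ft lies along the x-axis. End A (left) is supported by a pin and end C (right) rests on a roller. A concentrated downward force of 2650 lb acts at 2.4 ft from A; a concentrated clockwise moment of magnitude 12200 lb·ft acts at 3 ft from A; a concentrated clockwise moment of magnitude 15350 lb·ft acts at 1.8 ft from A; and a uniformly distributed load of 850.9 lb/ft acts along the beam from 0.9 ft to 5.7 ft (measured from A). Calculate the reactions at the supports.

A_x = 0, A_y = 810.8 lb, C_y = 5924 lb

Resultant of the distributed load: 850.9 × 4.8 = 4084.32 lb at 3.3 ft from A.
Taking moments about A: C_y·8 − 2650·2.4 − 12200 − 15350 − (850.9·4.8)·3.3 = 0 → C_y = 47388.256/8 = 5923.53 ≈ 5924 lb.
ΣF_y = 0: A_y + 5923.53 − 2650 − 850.9·4.8 = 0 → A_y = 810.8 lb.
ΣF_x = 0: no horizontal applied forces, so A_x = 0.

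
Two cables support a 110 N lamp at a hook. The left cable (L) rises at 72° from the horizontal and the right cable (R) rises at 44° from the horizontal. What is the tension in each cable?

ΣF_x = 0: −T_L·cos72° + T_R·cos44° = 0 → T_R = 0.429584·T_L.
ΣF_y = 0: T_L·sin72° + T_R·sin44° = 110.
Substitute: T_L·(0.951057 + 0.429584·0.694658) = 110 → T_L = 88.0373 ≈ 88.04 N.
Then T_R = 0.429584 × 88.0373 = 37.82 N.

T_L = 88.04 N, T_R = 37.82 N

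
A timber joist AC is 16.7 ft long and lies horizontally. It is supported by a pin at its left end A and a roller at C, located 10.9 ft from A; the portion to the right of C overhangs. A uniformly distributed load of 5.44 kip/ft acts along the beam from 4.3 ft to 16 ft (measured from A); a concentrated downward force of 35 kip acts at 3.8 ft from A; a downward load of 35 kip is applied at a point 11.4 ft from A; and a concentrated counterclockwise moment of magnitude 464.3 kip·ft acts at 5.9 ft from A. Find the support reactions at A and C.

A_x = 0, A_y = 68.17 kip, C_y = 65.48 kip

Resultant of the distributed load: 5.44 × 11.7 = 63.648 kip at 10.15 ft from A.
Moments about A: C_y·10.9 − (5.44·11.7)·10.15 − 35·3.8 − 35·11.4 + 464.3 = 0 → C_y = 713.7272/10.9 = 65.4796 ≈ 65.48 kip.
ΣF_y = 0: A_y + 65.4796 − 5.44·11.7 − 35 − 35 = 0 → A_y = 68.17 kip.
ΣF_x = 0: no horizontal applied forces, so A_x = 0.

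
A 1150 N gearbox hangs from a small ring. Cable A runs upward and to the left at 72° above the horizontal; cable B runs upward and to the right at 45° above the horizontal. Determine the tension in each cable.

T_A = 912.6 N, T_B = 398.8 N

ΣF_x = 0: −T_A·cos72° + T_B·cos45° = 0 → T_B = 0.437016·T_A.
ΣF_y = 0: T_A·sin72° + T_B·sin45° = 1150.
Substitute: T_A·(0.951057 + 0.437016·0.707107) = 1150 → T_A = 912.645 ≈ 912.6 N.
Then T_B = 0.437016 × 912.645 = 398.8 N.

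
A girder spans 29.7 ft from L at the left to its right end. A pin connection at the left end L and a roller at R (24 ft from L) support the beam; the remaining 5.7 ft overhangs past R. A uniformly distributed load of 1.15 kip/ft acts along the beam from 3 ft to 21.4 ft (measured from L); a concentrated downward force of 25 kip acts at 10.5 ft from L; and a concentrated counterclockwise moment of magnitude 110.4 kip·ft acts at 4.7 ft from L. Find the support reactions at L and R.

Resultant of the distributed load: 1.15 × 18.4 = 21.16 kip at 12.2 ft from L.
ΣM about L: R_y·24 − (1.15·18.4)·12.2 − 25·10.5 + 110.4 = 0 → R_y = 410.252/24 = 17.0938 ≈ 17.09 kip.
ΣF_y = 0: L_y + 17.0938 − 1.15·18.4 − 25 = 0 → L_y = 29.07 kip.
ΣF_x = 0: no horizontal applied forces, so L_x = 0.

L_x = 0, L_y = 29.07 kip, R_y = 17.09 kip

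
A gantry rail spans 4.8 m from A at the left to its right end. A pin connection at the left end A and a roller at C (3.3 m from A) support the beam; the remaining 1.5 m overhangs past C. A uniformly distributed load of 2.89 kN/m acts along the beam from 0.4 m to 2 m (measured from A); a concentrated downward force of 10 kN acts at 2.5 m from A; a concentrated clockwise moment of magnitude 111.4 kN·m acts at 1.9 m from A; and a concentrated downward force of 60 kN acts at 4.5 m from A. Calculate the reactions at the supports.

A_x = 0, A_y = -50.21 kN, C_y = 124.8 kN

Resultant of the distributed load: 2.89 × 1.6 = 4.624 kN at 1.2 m from A.
Moments about A: C_y·3.3 − (2.89·1.6)·1.2 − 10·2.5 − 111.4 − 60·4.5 = 0 → C_y = 411.9488/3.3 = 124.833 ≈ 124.8 kN.
ΣF_y = 0: A_y + 124.833 − 2.89·1.6 − 10 − 60 = 0 → A_y = -50.21 kN.
ΣF_x = 0: no horizontal applied forces, so A_x = 0.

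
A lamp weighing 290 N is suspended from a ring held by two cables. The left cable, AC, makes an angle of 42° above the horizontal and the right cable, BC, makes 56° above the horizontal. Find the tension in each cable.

ΣF_x = 0: −T_AC·cos42° + T_BC·cos56° = 0 → T_BC = 1.32896·T_AC.
ΣF_y = 0: T_AC·sin42° + T_BC·sin56° = 290.
Substitute: T_AC·(0.669131 + 1.32896·0.829038) = 290 → T_AC = 163.76 ≈ 163.8 N.
Then T_BC = 1.32896 × 163.76 = 217.6 N.

T_AC = 163.8 N, T_BC = 217.6 N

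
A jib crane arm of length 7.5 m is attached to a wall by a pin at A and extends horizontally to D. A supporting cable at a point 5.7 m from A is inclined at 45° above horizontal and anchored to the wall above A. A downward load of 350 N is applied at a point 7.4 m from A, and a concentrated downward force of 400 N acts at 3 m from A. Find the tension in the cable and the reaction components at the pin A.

T = 940.3 N, A_x = 664.9 N, A_y = 85.09 N

ΣM about A: T·sin45°·5.7 − 350·7.4 − 400·3 = 0 → T = 3790/(5.7·0.707107) = 940.328 ≈ 940.3 N.
ΣF_x = 0: A_x − T·cos45° = 0 → A_x = 940.328 × 0.707107 = 664.9 N.
ΣF_y = 0: A_y + T·sin45° − 350 − 400 = 0 → A_y = 750 − 940.328 × 0.707107 = 85.09 N.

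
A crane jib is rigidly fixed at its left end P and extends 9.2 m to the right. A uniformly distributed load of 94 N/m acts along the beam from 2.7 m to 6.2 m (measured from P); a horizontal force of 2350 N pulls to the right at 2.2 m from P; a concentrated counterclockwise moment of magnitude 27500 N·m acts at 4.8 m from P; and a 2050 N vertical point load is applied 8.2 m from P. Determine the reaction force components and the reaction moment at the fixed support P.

P_x = -2350 N, P_y = 2379 N, M_P = -9226 N·m

Resultant of the distributed load: 94 × 3.5 = 329 N at 4.45 m from P.
ΣF_x = 0: P_x + 2350 = 0 → P_x = -2350 N.
ΣF_y = 0: P_y − 94·3.5 − 2050 = 0 → P_y = 2379 N.
ΣM about P: M_P − (94·3.5)·4.45 + 27500 − 2050·8.2 = 0 → M_P = -9226 N·m.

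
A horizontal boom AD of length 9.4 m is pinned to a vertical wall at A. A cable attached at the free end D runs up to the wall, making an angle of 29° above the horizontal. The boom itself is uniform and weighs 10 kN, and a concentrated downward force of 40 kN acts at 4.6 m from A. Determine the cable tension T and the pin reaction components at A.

T = 50.69 kN, A_x = 44.33 kN, A_y = 25.43 kN

ΣM about A: T·sin29°·9.4 − 10·4.7 − 40·4.6 = 0 → T = 231/(9.4·0.48481) = 50.6889 ≈ 50.69 kN.
ΣF_x = 0: A_x − T·cos29° = 0 → A_x = 50.6889 × 0.87462 = 44.33 kN.
ΣF_y = 0: A_y + T·sin29° − 10 − 40 = 0 → A_y = 50 − 50.6889 × 0.48481 = 25.43 kN.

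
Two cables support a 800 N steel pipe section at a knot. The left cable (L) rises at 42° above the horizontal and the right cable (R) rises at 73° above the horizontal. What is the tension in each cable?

ΣF_x = 0: −T_L·cos42° + T_R·cos73° = 0 → T_R = 2.54178·T_L.
ΣF_y = 0: T_L·sin42° + T_R·sin73° = 800.
Substitute: T_L·(0.669131 + 2.54178·0.956305) = 800 → T_L = 258.077 ≈ 258.1 N.
Then T_R = 2.54178 × 258.077 = 656.0 N.

T_L = 258.1 N, T_R = 656.0 N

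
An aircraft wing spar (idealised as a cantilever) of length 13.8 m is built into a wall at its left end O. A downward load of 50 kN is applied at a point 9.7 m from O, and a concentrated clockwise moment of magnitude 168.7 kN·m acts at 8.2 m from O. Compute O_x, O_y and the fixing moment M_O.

ΣF_x = 0: O_x = 0.
ΣF_y = 0: O_y − 50 = 0 → O_y = 50.00 kN.
ΣM about O: M_O − 50·9.7 − 168.7 = 0 → M_O = 653.7 kN·m.

O_x = 0, O_y = 50.00 kN, M_O = 653.7 kN·m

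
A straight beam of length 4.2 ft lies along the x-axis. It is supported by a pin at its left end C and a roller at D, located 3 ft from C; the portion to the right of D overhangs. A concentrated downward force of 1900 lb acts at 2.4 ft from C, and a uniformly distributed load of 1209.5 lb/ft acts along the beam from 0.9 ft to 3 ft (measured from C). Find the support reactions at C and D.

Resultant of the distributed load: 1209.5 × 2.1 = 2539.95 lb at 1.95 ft from C.
Taking moments about C: D_y·3 − 1900·2.4 − (1209.5·2.1)·1.95 = 0 → D_y = 9512.9025/3 = 3170.97 ≈ 3171 lb.
ΣF_y = 0: C_y + 3170.97 − 1900 − 1209.5·2.1 = 0 → C_y = 1269 lb.
ΣF_x = 0: no horizontal applied forces, so C_x = 0.

C_x = 0, C_y = 1269 lb, D_y = 3171 lb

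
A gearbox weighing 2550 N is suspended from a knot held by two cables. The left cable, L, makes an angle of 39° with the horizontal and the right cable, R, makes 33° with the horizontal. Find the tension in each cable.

T_L = 2249 N, T_R = 2084 N

ΣF_x = 0: −T_L·cos39° + T_R·cos33° = 0 → T_R = 0.92664·T_L.
ΣF_y = 0: T_L·sin39° + T_R·sin33° = 2550.
Substitute: T_L·(0.62932 + 0.92664·0.544639) = 2550 → T_L = 2248.67 ≈ 2249 N.
Then T_R = 0.92664 × 2248.67 = 2084 N.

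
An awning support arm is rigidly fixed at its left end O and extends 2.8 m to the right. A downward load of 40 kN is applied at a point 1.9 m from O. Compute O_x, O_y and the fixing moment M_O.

ΣF_x = 0: O_x = 0.
ΣF_y = 0: O_y − 40 = 0 → O_y = 40.00 kN.
ΣM about O: M_O − 40·1.9 = 0 → M_O = 76.00 kN·m.

O_x = 0, O_y = 40.00 kN, M_O = 76.00 kN·m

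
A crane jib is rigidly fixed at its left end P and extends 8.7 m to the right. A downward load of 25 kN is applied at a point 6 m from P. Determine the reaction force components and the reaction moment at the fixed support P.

ΣF_x = 0: P_x = 0.
ΣF_y = 0: P_y − 25 = 0 → P_y = 25.00 kN.
ΣM about P: M_P − 25·6 = 0 → M_P = 150.0 kN·m.

P_x = 0, P_y = 25.00 kN, M_P = 150.0 kN·m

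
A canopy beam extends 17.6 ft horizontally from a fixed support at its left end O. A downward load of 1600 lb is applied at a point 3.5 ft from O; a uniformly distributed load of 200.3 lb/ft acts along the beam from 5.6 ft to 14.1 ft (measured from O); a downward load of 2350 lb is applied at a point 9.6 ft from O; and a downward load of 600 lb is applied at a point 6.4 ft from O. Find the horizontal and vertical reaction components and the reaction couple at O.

O_x = 0, O_y = 6253 lb, M_O = 48770 lb·ft

Resultant of the distributed load: 200.3 × 8.5 = 1702.55 lb at 9.85 ft from O.
ΣF_x = 0: O_x = 0.
ΣF_y = 0: O_y − 1600 − 200.3·8.5 − 2350 − 600 = 0 → O_y = 6253 lb.
ΣM about O: M_O − 1600·3.5 − (200.3·8.5)·9.85 − 2350·9.6 − 600·6.4 = 0 → M_O = 48770 lb·ft.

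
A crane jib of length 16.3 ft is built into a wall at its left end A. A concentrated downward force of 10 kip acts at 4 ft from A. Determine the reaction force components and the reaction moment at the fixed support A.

A_x = 0, A_y = 10.00 kip, M_A = 40.00 kip·ft

ΣF_x = 0: A_x = 0.
ΣF_y = 0: A_y − 10 = 0 → A_y = 10.00 kip.
ΣM about A: M_A − 10·4 = 0 → M_A = 40.00 kip·ft.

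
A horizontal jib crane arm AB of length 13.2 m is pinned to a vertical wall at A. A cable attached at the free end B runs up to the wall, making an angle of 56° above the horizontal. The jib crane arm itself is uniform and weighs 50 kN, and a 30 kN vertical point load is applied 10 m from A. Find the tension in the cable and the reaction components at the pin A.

ΣM about A: T·sin56°·13.2 − 50·6.6 − 30·10 = 0 → T = 630/(13.2·0.829038) = 57.5695 ≈ 57.57 kN.
ΣF_x = 0: A_x − T·cos56° = 0 → A_x = 57.5695 × 0.559193 = 32.19 kN.
ΣF_y = 0: A_y + T·sin56° − 50 − 30 = 0 → A_y = 80 − 57.5695 × 0.829038 = 32.27 kN.

T = 57.57 kN, A_x = 32.19 kN, A_y = 32.27 kN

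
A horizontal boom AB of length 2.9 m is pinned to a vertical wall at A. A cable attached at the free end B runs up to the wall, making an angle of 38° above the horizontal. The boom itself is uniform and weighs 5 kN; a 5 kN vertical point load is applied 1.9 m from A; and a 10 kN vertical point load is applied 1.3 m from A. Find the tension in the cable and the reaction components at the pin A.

ΣM about A: T·sin38°·2.9 − 5·1.45 − 5·1.9 − 10·1.3 = 0 → T = 29.75/(2.9·0.615661) = 16.6628 ≈ 16.66 kN.
ΣF_x = 0: A_x − T·cos38° = 0 → A_x = 16.6628 × 0.788011 = 13.13 kN.
ΣF_y = 0: A_y + T·sin38° − 5 − 5 − 10 = 0 → A_y = 20 − 16.6628 × 0.615661 = 9.741 kN.

T = 16.66 kN, A_x = 13.13 kN, A_y = 9.741 kN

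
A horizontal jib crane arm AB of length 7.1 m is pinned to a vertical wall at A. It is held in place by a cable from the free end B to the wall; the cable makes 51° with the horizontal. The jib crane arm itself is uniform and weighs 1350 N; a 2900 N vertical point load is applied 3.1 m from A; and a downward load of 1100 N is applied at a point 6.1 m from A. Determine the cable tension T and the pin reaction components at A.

ΣM about A: T·sin51°·7.1 − 1350·3.55 − 2900·3.1 − 1100·6.1 = 0 → T = 20492.5/(7.1·0.777146) = 3713.93 ≈ 3714 N.
ΣF_x = 0: A_x − T·cos51° = 0 → A_x = 3713.93 × 0.62932 = 2337 N.
ΣF_y = 0: A_y + T·sin51° − 1350 − 2900 − 1100 = 0 → A_y = 5350 − 3713.93 × 0.777146 = 2464 N.

T = 3714 N, A_x = 2337 N, A_y = 2464 N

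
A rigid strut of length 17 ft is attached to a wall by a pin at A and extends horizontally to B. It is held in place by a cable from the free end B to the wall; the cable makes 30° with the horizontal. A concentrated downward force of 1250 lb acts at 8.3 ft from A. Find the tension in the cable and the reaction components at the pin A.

ΣM about A: T·sin30°·17 − 1250·8.3 = 0 → T = 10375/(17·0.5) = 1220.59 ≈ 1221 lb.
ΣF_x = 0: A_x − T·cos30° = 0 → A_x = 1220.59 × 0.866025 = 1057 lb.
ΣF_y = 0: A_y + T·sin30° − 1250 = 0 → A_y = 1250 − 1220.59 × 0.5 = 639.7 lb.

T = 1221 lb, A_x = 1057 lb, A_y = 639.7 lb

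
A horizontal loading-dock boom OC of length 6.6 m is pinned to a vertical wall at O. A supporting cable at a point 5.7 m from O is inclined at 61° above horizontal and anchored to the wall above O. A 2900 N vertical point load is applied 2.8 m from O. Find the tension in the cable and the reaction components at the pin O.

T = 1629 N, O_x = 789.6 N, O_y = 1475 N

ΣM about O: T·sin61°·5.7 − 2900·2.8 = 0 → T = 8120/(5.7·0.87462) = 1628.78 ≈ 1629 N.
ΣF_x = 0: O_x − T·cos61° = 0 → O_x = 1628.78 × 0.48481 = 789.6 N.
ΣF_y = 0: O_y + T·sin61° − 2900 = 0 → O_y = 2900 − 1628.78 × 0.87462 = 1475 N.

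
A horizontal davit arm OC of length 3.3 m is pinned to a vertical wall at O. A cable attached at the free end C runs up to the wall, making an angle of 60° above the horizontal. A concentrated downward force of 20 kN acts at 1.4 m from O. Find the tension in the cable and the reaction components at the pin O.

ΣM about O: T·sin60°·3.3 − 20·1.4 = 0 → T = 28/(3.3·0.866025) = 9.79746 ≈ 9.797 kN.
ΣF_x = 0: O_x − T·cos60° = 0 → O_x = 9.79746 × 0.5 = 4.899 kN.
ΣF_y = 0: O_y + T·sin60° − 20 = 0 → O_y = 20 − 9.79746 × 0.866025 = 11.52 kN.

T = 9.797 kN, O_x = 4.899 kN, O_y = 11.52 kN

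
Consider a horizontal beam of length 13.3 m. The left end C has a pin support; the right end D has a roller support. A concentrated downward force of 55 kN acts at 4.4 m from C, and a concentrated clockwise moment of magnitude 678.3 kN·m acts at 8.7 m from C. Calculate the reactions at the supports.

C_x = 0, C_y = -14.20 kN, D_y = 69.20 kN

Taking moments about C: D_y·13.3 − 55·4.4 − 678.3 = 0 → D_y = 920.3/13.3 = 69.1955 ≈ 69.20 kN.
ΣF_y = 0: C_y + 69.1955 − 55 = 0 → C_y = -14.20 kN.
ΣF_x = 0: no horizontal applied forces, so C_x = 0.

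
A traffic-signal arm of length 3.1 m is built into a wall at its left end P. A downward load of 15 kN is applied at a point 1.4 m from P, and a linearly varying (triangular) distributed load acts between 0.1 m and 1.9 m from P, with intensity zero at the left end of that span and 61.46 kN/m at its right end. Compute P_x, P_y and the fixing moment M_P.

Resultant of the triangular load: ½ × 61.46 × 1.8 = 55.314 kN, acting at 1.3 m from P (one-third of the span from the peak).
ΣF_x = 0: P_x = 0.
ΣF_y = 0: P_y − 15 − ½·61.46·1.8 = 0 → P_y = 70.31 kN.
ΣM about P: M_P − 15·1.4 − (½·61.46·1.8)·1.3 = 0 → M_P = 92.91 kN·m.

P_x = 0, P_y = 70.31 kN, M_P = 92.91 kN·m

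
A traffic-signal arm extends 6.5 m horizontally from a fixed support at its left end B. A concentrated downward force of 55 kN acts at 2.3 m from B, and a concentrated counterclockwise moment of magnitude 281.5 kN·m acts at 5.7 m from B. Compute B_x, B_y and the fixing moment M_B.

B_x = 0, B_y = 55.00 kN, M_B = -155.0 kN·m

ΣF_x = 0: B_x = 0.
ΣF_y = 0: B_y − 55 = 0 → B_y = 55.00 kN.
ΣM about B: M_B − 55·2.3 + 281.5 = 0 → M_B = -155.0 kN·m.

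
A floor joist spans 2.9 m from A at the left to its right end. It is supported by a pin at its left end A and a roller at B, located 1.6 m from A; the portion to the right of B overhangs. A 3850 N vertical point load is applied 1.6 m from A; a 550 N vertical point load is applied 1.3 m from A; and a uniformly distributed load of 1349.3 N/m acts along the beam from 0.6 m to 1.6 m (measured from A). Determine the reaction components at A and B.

A_x = 0, A_y = 524.8 N, B_y = 5225 N

Resultant of the distributed load: 1349.3 × 1 = 1349.3 N at 1.1 m from A.
Moments about A: B_y·1.6 − 3850·1.6 − 550·1.3 − (1349.3·1)·1.1 = 0 → B_y = 8359.23/1.6 = 5224.52 ≈ 5225 N.
ΣF_y = 0: A_y + 5224.52 − 3850 − 550 − 1349.3·1 = 0 → A_y = 524.8 N.
ΣF_x = 0: no horizontal applied forces, so A_x = 0.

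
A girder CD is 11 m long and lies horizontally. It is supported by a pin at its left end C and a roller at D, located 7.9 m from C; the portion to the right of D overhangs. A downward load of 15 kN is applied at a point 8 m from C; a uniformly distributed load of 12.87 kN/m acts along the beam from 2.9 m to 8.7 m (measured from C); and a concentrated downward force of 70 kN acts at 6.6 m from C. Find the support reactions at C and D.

C_x = 0, C_y = 31.17 kN, D_y = 128.5 kN

Resultant of the distributed load: 12.87 × 5.8 = 74.646 kN at 5.8 m from C.
Taking moments about C: D_y·7.9 − 15·8 − (12.87·5.8)·5.8 − 70·6.6 = 0 → D_y = 1014.9468/7.9 = 128.474 ≈ 128.5 kN.
ΣF_y = 0: C_y + 128.474 − 15 − 12.87·5.8 − 70 = 0 → C_y = 31.17 kN.
ΣF_x = 0: no horizontal applied forces, so C_x = 0.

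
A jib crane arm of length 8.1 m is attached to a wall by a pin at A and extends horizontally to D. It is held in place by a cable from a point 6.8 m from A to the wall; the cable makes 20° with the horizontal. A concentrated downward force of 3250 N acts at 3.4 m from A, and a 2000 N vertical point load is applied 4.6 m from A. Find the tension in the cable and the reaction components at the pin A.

ΣM about A: T·sin20°·6.8 − 3250·3.4 − 2000·4.6 = 0 → T = 20250/(6.8·0.34202) = 8706.92 ≈ 8707 N.
ΣF_x = 0: A_x − T·cos20° = 0 → A_x = 8706.92 × 0.939693 = 8182 N.
ΣF_y = 0: A_y + T·sin20° − 3250 − 2000 = 0 → A_y = 5250 − 8706.92 × 0.34202 = 2272 N.

T = 8707 N, A_x = 8182 N, A_y = 2272 N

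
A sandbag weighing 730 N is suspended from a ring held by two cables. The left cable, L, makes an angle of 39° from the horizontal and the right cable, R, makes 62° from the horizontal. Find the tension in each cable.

T_L = 349.1 N, T_R = 577.9 N

ΣF_x = 0: −T_L·cos39° + T_R·cos62° = 0 → T_R = 1.65536·T_L.
ΣF_y = 0: T_L·sin39° + T_R·sin62° = 730.
Substitute: T_L·(0.62932 + 1.65536·0.882948) = 730 → T_L = 349.129 ≈ 349.1 N.
Then T_R = 1.65536 × 349.129 = 577.9 N.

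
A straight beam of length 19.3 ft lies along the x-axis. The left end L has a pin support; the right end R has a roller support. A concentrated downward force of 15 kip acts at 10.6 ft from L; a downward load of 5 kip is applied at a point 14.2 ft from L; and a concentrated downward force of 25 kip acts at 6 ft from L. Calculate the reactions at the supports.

ΣM about L: R_y·19.3 − 15·10.6 − 5·14.2 − 25·6 = 0 → R_y = 380/19.3 = 19.6891 ≈ 19.69 kip.
ΣF_y = 0: L_y + 19.6891 − 15 − 5 − 25 = 0 → L_y = 25.31 kip.
ΣF_x = 0: no horizontal applied forces, so L_x = 0.

L_x = 0, L_y = 25.31 kip, R_y = 19.69 kip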